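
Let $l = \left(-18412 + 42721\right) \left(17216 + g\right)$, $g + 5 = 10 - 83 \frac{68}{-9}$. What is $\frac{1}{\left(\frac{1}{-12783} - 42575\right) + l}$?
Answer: $\frac{12783}{5545612560713} \approx 2.3051 \cdot 10^{-9}$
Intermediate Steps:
$g = \frac{5689}{9}$ ($g = -5 - \left(-10 + 83 \frac{68}{-9}\right) = -5 - \left(-10 + 83 \cdot 68 \left(- \frac{1}{9}\right)\right) = -5 + \left(10 - - \frac{5644}{9}\right) = -5 + \left(10 + \frac{5644}{9}\right) = -5 + \frac{5734}{9} = \frac{5689}{9} \approx 632.11$)
$l = 433869733$ ($l = \left(-18412 + 42721\right) \left(17216 + \frac{5689}{9}\right) = 24309 \cdot \frac{160633}{9} = 433869733$)
$\frac{1}{\left(\frac{1}{-12783} - 42575\right) + l} = \frac{1}{\left(\frac{1}{-12783} - 42575\right) + 433869733} = \frac{1}{\left(- \frac{1}{12783} - 42575\right) + 433869733} = \frac{1}{- \frac{544236226}{12783} + 433869733} = \frac{1}{\frac{5545612560713}{12783}} = \frac{12783}{5545612560713}$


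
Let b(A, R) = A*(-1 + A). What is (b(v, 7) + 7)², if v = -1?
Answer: 81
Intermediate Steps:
(b(v, 7) + 7)² = (-(-1 - 1) + 7)² = (-1*(-2) + 7)² = (2 + 7)² = 9² = 81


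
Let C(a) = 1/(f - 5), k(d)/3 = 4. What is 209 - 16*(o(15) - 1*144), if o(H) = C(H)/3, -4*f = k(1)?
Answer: 7541/3 ≈ 2513.7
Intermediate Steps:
k(d) = 12 (k(d) = 3*4 = 12)
f = -3 (f = -¼*12 = -3)
C(a) = -⅛ (C(a) = 1/(-3 - 5) = 1/(-8) = -⅛)
o(H) = -1/24 (o(H) = -⅛/3 = -⅛*⅓ = -1/24)
209 - 16*(o(15) - 1*144) = 209 - 16*(-1/24 - 1*144) = 209 - 16*(-1/24 - 144) = 209 - 16*(-3457/24) = 209 + 6914/3 = 7541/3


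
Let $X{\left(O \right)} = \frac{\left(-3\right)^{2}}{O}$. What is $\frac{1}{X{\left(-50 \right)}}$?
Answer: $- \frac{50}{9} \approx -5.5556$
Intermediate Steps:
$X{\left(O \right)} = \frac{9}{O}$
$\frac{1}{X{\left(-50 \right)}} = \frac{1}{9 \frac{1}{-50}} = \frac{1}{9 \left(- \frac{1}{50}\right)} = \frac{1}{- \frac{9}{50}} = - \frac{50}{9}$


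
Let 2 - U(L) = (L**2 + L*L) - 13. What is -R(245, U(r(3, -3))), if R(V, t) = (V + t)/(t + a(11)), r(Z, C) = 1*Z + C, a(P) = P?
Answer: -10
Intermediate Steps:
r(Z, C) = C + Z (r(Z, C) = Z + C = C + Z)
U(L) = 15 - 2*L**2 (U(L) = 2 - ((L**2 + L*L) - 13) = 2 - ((L**2 + L**2) - 13) = 2 - (2*L**2 - 13) = 2 - (-13 + 2*L**2) = 2 + (13 - 2*L**2) = 15 - 2*L**2)
R(V, t) = (V + t)/(11 + t) (R(V, t) = (V + t)/(t + 11) = (V + t)/(11 + t))
-R(245, U(r(3, -3))) = -(245 + (15 - 2*(-3 + 3)**2))/(11 + (15 - 2*(-3 + 3)**2)) = -(245 + (15 - 2*0**2))/(11 + (15 - 2*0**2)) = -(245 + (15 - 2*0))/(11 + (15 - 2*0)) = -(245 + (15 + 0))/(11 + (15 + 0)) = -(245 + 15)/(11 + 15) = -260/26 = -1*10 = -10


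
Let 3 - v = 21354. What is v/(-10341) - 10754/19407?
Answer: 33683527/22298643 ≈ 1.5106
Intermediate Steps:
v = -21351 (v = 3 - 1*21354 = 3 - 21354 = -21351)
v/(-10341) - 10754/19407 = -21351/(-10341) - 10754/19407 = -21351*(-1/10341) - 10754*1/19407 = 7117/3447 - 10754/19407 = 33683527/22298643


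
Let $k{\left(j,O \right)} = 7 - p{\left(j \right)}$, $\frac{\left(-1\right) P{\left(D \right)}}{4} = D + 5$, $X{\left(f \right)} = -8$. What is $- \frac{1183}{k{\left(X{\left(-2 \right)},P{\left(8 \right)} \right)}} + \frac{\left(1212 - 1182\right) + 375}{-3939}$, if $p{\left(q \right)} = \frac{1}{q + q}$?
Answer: $- \frac{24867719}{148369} \approx -167.61$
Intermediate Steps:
$P{\left(D \right)} = -20 - 4 D$ ($P{\left(D \right)} = - 4 \left(D + 5\right) = - 4 \left(5 + D\right) = -20 - 4 D$)
$p{\left(q \right)} = \frac{1}{2 q}$
$k{\left(j,O \right)} = 7 - \frac{1}{2 j}$
$- \frac{1183}{k{\left(X{\left(-2 \right)},P{\left(8 \right)} \right)}} + \frac{\left(1212 - 1182\right) + 375}{-3939} = - \frac{1183}{7 - \frac{1}{2 \left(-8\right)}} + \frac{\left(1212 - 1182\right) + 375}{-3939} = - \frac{1183}{7 - - \frac{1}{16}} + \left(30 + 375\right) \left(- \frac{1}{3939}\right) = - \frac{1183}{7 + \frac{1}{16}} + 405 \left(- \frac{1}{3939}\right) = - \frac{1183}{\frac{113}{16}} - \frac{135}{1313} = \left(-1183\right) \frac{16}{113} - \frac{135}{1313} = - \frac{18928}{113} - \frac{135}{1313} = - \frac{24867719}{148369}$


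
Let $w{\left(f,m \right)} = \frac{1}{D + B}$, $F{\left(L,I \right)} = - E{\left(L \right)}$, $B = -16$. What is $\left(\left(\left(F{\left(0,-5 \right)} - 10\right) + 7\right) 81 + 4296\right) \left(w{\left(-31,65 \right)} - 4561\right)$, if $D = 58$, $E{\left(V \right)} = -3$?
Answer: $- \frac{137157676}{7} \approx -1.9594 \cdot 10^{7}$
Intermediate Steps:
$F{\left(L,I \right)} = 3$ ($F{\left(L,I \right)} = \left(-1\right) \left(-3\right) = 3$)
$w{\left(f,m \right)} = \frac{1}{42}$ ($w{\left(f,m \right)} = \frac{1}{58 - 16} = \frac{1}{42}$)
$\left(\left(\left(F{\left(0,-5 \right)} - 10\right) + 7\right) 81 + 4296\right) \left(w{\left(-31,65 \right)} - 4561\right) = \left(\left(\left(3 - 10\right) + 7\right) 81 + 4296\right) \left(\frac{1}{42} - 4561\right) = \left(\left(-7 + 7\right) 81 + 4296\right) \left(- \frac{191561}{42}\right) = \left(0 \cdot 81 + 4296\right) \left(- \frac{191561}{42}\right) = \left(0 + 4296\right) \left(- \frac{191561}{42}\right) = 4296 \left(- \frac{191561}{42}\right) = - \frac{137157676}{7}$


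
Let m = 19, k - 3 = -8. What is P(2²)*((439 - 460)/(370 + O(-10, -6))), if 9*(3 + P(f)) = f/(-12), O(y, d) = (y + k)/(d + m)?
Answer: 1066/6165 ≈ 0.17291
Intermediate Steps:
k = -5 (k = 3 - 8 = -5)
O(y, d) = (-5 + y)/(19 + d) (O(y, d) = (y - 5)/(d + 19) = (-5 + y)/(19 + d))
P(f) = -3 - f/108 (P(f) = -3 + (f/(-12))/9 = -3 + (f*(-1/12))/9 = -3 + (-f/12)/9 = -3 - f/108)
P(2²)*((439 - 460)/(370 + O(-10, -6))) = (-3 - 1/108*2²)*((439 - 460)/(370 + (-5 - 10)/(19 - 6))) = (-3 - 1/108*4)*(-21/(370 - 15/13)) = (-3 - 1/27)*(-21/(370 + (1/13)*(-15))) = -(-574)/(9*(370 - 15/13)) = -(-574)/(9*4795/13) = -(-574)*13/(9*4795) = -82/27*(-39/685) = 1066/6165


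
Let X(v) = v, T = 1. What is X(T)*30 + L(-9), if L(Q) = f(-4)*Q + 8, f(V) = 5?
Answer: -7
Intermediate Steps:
L(Q) = 8 + 5*Q (L(Q) = 5*Q + 8 = 8 + 5*Q)
X(T)*30 + L(-9) = 1*30 + (8 + 5*(-9)) = 30 + (8 - 45) = 30 - 37 = -7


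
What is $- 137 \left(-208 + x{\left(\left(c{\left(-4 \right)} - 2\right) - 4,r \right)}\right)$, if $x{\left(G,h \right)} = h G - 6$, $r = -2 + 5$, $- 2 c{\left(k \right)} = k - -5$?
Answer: $\frac{63979}{2} \approx 31990.0$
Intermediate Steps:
$c{\left(k \right)} = - \frac{5}{2} - \frac{k}{2}$ ($c{\left(k \right)} = - \frac{k - -5}{2} = - \frac{k + 5}{2} = - \frac{5 + k}{2} = - \frac{5}{2} - \frac{k}{2}$)
$r = 3$
$x{\left(G,h \right)} = -6 + G h$ ($x{\left(G,h \right)} = G h - 6 = -6 + G h$)
$- 137 \left(-208 + x{\left(\left(c{\left(-4 \right)} - 2\right) - 4,r \right)}\right) = - 137 \left(-208 + \left(-6 + \left(\left(\left(- \frac{5}{2} - -2\right) - 2\right) - 4\right) 3\right)\right) = - 137 \left(-208 + \left(-6 + \left(\left(\left(- \frac{5}{2} + 2\right) - 2\right) - 4\right) 3\right)\right) = - 137 \left(-208 + \left(-6 + \left(\left(- \frac{1}{2} - 2\right) - 4\right) 3\right)\right) = - 137 \left(-208 + \left(-6 + \left(- \frac{5}{2} - 4\right) 3\right)\right) = - 137 \left(-208 - \frac{51}{2}\right) = \left(-137\right) \left(- \frac{467}{2}\right) = \frac{63979}{2}$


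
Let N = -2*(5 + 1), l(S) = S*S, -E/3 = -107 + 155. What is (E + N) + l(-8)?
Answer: -92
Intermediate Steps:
E = -144 (E = -3*(-107 + 155) = -3*48 = -144)
l(S) = S**2
N = -12 (N = -2*6 = -12)
(E + N) + l(-8) = (-144 - 12) + (-8)**2 = -156 + 64 = -92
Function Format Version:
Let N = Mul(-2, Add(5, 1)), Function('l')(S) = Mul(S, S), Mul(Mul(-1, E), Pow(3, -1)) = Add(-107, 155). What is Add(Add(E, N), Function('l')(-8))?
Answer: -92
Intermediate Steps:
E = -144 (E = Mul(-3, Add(-107, 155)) = Mul(-3, 48) = -144)
Function('l')(S) = Pow(S, 2)
N = -12 (N = Mul(-2, 6) = -12)
Add(Add(E, N), Function('l')(-8)) = Add(Add(-144, -12), Pow(-8, 2)) = Add(-156, 64) = -92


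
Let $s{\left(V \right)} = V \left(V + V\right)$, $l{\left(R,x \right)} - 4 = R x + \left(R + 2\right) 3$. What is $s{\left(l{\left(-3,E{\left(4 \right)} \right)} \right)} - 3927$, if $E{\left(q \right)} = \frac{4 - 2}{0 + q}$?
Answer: $- \frac{7853}{2} \approx -3926.5$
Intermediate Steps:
$E{\left(q \right)} = \frac{2}{q}$
$l{\left(R,x \right)} = 10 + 3 R + R x$ ($l{\left(R,x \right)} = 4 + \left(R x + \left(R + 2\right) 3\right) = 4 + \left(R x + \left(2 + R\right) 3\right) = 4 + \left(R x + \left(6 + 3 R\right)\right) = 4 + \left(6 + 3 R + R x\right) = 10 + 3 R + R x$)
$s{\left(V \right)} = 2 V^{2}$ ($s{\left(V \right)} = V 2 V = 2 V^{2}$)
$s{\left(l{\left(-3,E{\left(4 \right)} \right)} \right)} - 3927 = 2 \left(10 + 3 \left(-3\right) - 3 \cdot \frac{2}{4}\right)^{2} - 3927 = 2 \left(10 - 9 - 3 \cdot 2 \cdot \frac{1}{4}\right)^{2} - 3927 = 2 \left(10 - 9 - \frac{3}{2}\right)^{2} - 3927 = 2 \left(- \frac{1}{2}\right)^{2} - 3927 = 2 \cdot \frac{1}{4} - 3927 = \frac{1}{2} - 3927 = - \frac{7853}{2}$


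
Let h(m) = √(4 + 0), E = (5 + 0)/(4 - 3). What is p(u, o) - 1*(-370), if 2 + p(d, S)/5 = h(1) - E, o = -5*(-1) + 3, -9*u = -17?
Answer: 345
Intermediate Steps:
E = 5 (E = 5/1 = 5*1 = 5)
u = 17/9 (u = -⅑*(-17) = 17/9 ≈ 1.8889)
o = 8 (o = 5 + 3 = 8)
h(m) = 2 (h(m) = √4 = 2)
p(d, S) = -25 (p(d, S) = -10 + 5*(2 - 1*5) = -10 + 5*(2 - 5) = -10 + 5*(-3) = -10 - 15 = -25)
p(u, o) - 1*(-370) = -25 - 1*(-370) = -25 + 370 = 345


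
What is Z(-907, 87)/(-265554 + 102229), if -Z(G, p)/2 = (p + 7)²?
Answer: 376/3475 ≈ 0.10820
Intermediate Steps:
Z(G, p) = -2*(7 + p)² (Z(G, p) = -2*(p + 7)² = -2*(7 + p)²)
Z(-907, 87)/(-265554 + 102229) = (-2*(7 + 87)²)/(-265554 + 102229) = -2*94²/(-163325) = -2*8836*(-1/163325) = -17672*(-1/163325) = 376/3475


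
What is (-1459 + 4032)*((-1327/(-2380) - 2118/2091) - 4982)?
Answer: -1250961705989/97580 ≈ -1.2820e+7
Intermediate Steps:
(-1459 + 4032)*((-1327/(-2380) - 2118/2091) - 4982) = 2573*((-1327*(-1/2380) - 2118*1/2091) - 4982) = 2573*((1327/2380 - 706/697) - 4982) = 2573*(-44433/97580 - 4982) = 2573*(-486187993/97580) = -1250961705989/97580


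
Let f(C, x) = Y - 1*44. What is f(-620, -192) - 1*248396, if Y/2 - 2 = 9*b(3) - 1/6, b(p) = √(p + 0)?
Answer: -745309/3 + 18*√3 ≈ -2.4841e+5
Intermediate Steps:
b(p) = √p
Y = 11/3 + 18*√3 (Y = 4 + 2*(9*√3 - 1/6) = 4 + 2*(9*√3 - 1*⅙) = 4 + 2*(9*√3 - ⅙) = 4 + 2*(-⅙ + 9*√3) = 4 + (-⅓ + 18*√3) = 11/3 + 18*√3 ≈ 34.844)
f(C, x) = -121/3 + 18*√3 (f(C, x) = (11/3 + 18*√3) - 1*44 = (11/3 + 18*√3) - 44 = -121/3 + 18*√3)
f(-620, -192) - 1*248396 = (-121/3 + 18*√3) - 1*248396 = (-121/3 + 18*√3) - 248396 = -745309/3 + 18*√3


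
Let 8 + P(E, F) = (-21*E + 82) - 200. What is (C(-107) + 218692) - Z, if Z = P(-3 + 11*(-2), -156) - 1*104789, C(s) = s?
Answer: 322975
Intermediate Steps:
P(E, F) = -126 - 21*E (P(E, F) = -8 + ((-21*E + 82) - 200) = -8 + ((82 - 21*E) - 200) = -8 + (-118 - 21*E) = -126 - 21*E)
Z = -104390 (Z = (-126 - 21*(-3 + 11*(-2))) - 1*104789 = (-126 - 21*(-3 - 22)) - 104789 = (-126 - 21*(-25)) - 104789 = (-126 + 525) - 104789 = 399 - 104789 = -104390)
(C(-107) + 218692) - Z = (-107 + 218692) - 1*(-104390) = 218585 + 104390 = 322975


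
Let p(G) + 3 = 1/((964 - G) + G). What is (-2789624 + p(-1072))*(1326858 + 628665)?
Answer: -5258793286608321/964 ≈ -5.4552e+12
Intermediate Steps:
p(G) = -2891/964 (p(G) = -3 + 1/((964 - G) + G) = -3 + 1/964 = -2891/964)
(-2789624 + p(-1072))*(1326858 + 628665) = (-2789624 - 2891/964)*(1326858 + 628665) = -2689200427/964*1955523 = -5258793286608321/964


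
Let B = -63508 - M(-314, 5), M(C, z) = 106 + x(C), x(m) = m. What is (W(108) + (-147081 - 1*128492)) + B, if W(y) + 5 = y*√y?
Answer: -338878 + 648*√3 ≈ -3.3776e+5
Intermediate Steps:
W(y) = -5 + y^(3/2) (W(y) = -5 + y*√y = -5 + y^(3/2))
M(C, z) = 106 + C
B = -63300 (B = -63508 - (106 - 314) = -63508 - 1*(-208) = -63508 + 208 = -63300)
(W(108) + (-147081 - 1*128492)) + B = ((-5 + 108^(3/2)) + (-147081 - 1*128492)) - 63300 = ((-5 + 648*√3) + (-147081 - 128492)) - 63300 = ((-5 + 648*√3) - 275573) - 63300 = (-275578 + 648*√3) - 63300 = -338878 + 648*√3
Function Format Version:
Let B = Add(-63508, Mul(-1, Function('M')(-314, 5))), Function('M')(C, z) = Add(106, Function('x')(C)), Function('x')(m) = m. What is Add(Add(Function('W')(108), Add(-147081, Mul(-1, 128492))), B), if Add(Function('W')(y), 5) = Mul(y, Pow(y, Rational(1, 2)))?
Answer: Add(-338878, Mul(648, Pow(3, Rational(1, 2)))) ≈ -3.3776e+5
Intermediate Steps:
Function('W')(y) = Add(-5, Pow(y, Rational(3, 2))) (Function('W')(y) = Add(-5, Mul(y, Pow(y, Rational(1, 2)))) = Add(-5, Pow(y, Rational(3, 2))))
Function('M')(C, z) = Add(106, C)
B = -63300 (B = Add(-63508, Mul(-1, Add(106, -314))) = Add(-63508, Mul(-1, -208)) = Add(-63508, 208) = -63300)
Add(Add(Function('W')(108), Add(-147081, Mul(-1, 128492))), B) = Add(Add(Add(-5, Pow(108, Rational(3, 2))), Add(-147081, Mul(-1, 128492))), -63300) = Add(Add(Add(-5, Mul(648, Pow(3, Rational(1, 2)))), Add(-147081, -128492)), -63300) = Add(Add(Add(-5, Mul(648, Pow(3, Rational(1, 2)))), -275573), -63300) = Add(Add(-275578, Mul(648, Pow(3, Rational(1, 2)))), -63300) = Add(-338878, Mul(648, Pow(3, Rational(1, 2))))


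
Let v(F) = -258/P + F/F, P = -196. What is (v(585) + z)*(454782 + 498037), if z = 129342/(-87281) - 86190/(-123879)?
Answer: 618202782667149/424011098 ≈ 1.4580e+6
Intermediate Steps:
z = -166666828/212005549 (z = 129342*(-1/87281) - 86190*(-1/123879) = -129342/87281 + 1690/2429 = -166666828/212005549 ≈ -0.78614)
v(F) = 227/98 (v(F) = -258/(-196) + F/F = -258*(-1/196) + 1 = 129/98 + 1 = 227/98)
(v(585) + z)*(454782 + 498037) = (227/98 - 166666828/212005549)*(454782 + 498037) = (4541701497/2968077686)*952819 = 618202782667149/424011098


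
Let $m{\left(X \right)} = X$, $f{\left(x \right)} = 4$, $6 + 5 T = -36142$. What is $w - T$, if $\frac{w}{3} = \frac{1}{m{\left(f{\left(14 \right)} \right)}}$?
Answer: $\frac{144607}{20} \approx 7230.4$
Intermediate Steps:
$T = - \frac{36148}{5}$ ($T = - \frac{6}{5} + \frac{1}{5} \left(-36142\right) = - \frac{6}{5} - \frac{36142}{5} = - \frac{36148}{5} \approx -7229.6$)
$w = \frac{3}{4} \approx 0.75$
$w - T = \frac{3}{4} - - \frac{36148}{5} = \frac{3}{4} + \frac{36148}{5} = \frac{144607}{20}$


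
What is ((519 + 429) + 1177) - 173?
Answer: 1952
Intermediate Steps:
((519 + 429) + 1177) - 173 = (948 + 1177) - 173 = 2125 - 173 = 1952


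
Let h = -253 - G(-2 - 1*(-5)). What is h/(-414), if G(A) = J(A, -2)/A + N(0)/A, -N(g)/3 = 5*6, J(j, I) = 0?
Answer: 223/414 ≈ 0.53865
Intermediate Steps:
N(g) = -90 (N(g) = -15*6 = -3*30 = -90)
G(A) = -90/A (G(A) = 0/A - 90/A = 0 - 90/A = -90/A)
h = -223 (h = -253 - (-90)/(-2 - 1*(-5)) = -253 - (-90)/(-2 + 5) = -253 - (-90)/3 = -253 - 1*(-30) = -253 + 30 = -223)
h/(-414) = -223/(-414) = -223*(-1/414) = 223/414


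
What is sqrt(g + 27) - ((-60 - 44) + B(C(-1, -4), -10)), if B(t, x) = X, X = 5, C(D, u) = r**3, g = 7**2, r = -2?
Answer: 99 + 2*sqrt(19) ≈ 107.72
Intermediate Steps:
g = 49
C(D, u) = -8 (C(D, u) = (-2)**3 = -8)
B(t, x) = 5
sqrt(g + 27) - ((-60 - 44) + B(C(-1, -4), -10)) = sqrt(49 + 27) - ((-60 - 44) + 5) = sqrt(76) - (-104 + 5) = 2*sqrt(19) - 1*(-99) = 2*sqrt(19) + 99 = 99 + 2*sqrt(19)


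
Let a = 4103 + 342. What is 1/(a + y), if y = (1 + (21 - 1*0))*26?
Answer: 1/5017 ≈ 0.00019932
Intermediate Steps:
y = 572 (y = (1 + (21 + 0))*26 = (1 + 21)*26 = 22*26 = 572)
a = 4445
1/(a + y) = 1/(4445 + 572) = 1/5017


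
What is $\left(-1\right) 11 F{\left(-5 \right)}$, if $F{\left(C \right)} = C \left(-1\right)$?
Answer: $-55$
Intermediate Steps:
$F{\left(C \right)} = - C$
$\left(-1\right) 11 F{\left(-5 \right)} = \left(-1\right) 11 \left(\left(-1\right) \left(-5\right)\right) = \left(-11\right) 5 = -55$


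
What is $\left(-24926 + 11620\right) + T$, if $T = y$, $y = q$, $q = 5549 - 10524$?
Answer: $-18281$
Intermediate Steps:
$q = -4975$ ($q = 5549 - 10524 = -4975$)
$y = -4975$
$T = -4975$
$\left(-24926 + 11620\right) + T = \left(-24926 + 11620\right) - 4975 = -13306 - 4975 = -18281$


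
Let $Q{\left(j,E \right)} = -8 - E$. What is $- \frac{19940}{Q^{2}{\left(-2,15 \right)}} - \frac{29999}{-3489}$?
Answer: $- \frac{53701189}{1845681} \approx -29.096$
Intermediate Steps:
$- \frac{19940}{Q^{2}{\left(-2,15 \right)}} - \frac{29999}{-3489} = - \frac{19940}{\left(-8 - 15\right)^{2}} - \frac{29999}{-3489} = - \frac{19940}{\left(-8 - 15\right)^{2}} - - \frac{29999}{3489} = - \frac{19940}{\left(-23\right)^{2}} + \frac{29999}{3489} = - \frac{19940}{529} + \frac{29999}{3489} = - \frac{53701189}{1845681}$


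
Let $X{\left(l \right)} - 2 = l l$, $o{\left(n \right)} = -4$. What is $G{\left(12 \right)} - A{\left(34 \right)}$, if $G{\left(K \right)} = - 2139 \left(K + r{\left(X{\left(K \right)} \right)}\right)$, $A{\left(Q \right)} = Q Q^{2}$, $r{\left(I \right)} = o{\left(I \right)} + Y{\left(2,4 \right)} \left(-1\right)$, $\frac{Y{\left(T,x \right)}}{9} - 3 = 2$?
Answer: $39839$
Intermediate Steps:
$X{\left(l \right)} = 2 + l^{2}$ ($X{\left(l \right)} = 2 + l l = 2 + l^{2}$)
$Y{\left(T,x \right)} = 45$ ($Y{\left(T,x \right)} = 27 + 9 \cdot 2 = 27 + 18 = 45$)
$r{\left(I \right)} = -49$ ($r{\left(I \right)} = -4 + 45 \left(-1\right) = -4 - 45 = -49$)
$A{\left(Q \right)} = Q^{3}$
$G{\left(K \right)} = 104811 - 2139 K$ ($G{\left(K \right)} = - 2139 \left(K - 49\right) = - 2139 \left(-49 + K\right) = 104811 - 2139 K$)
$G{\left(12 \right)} - A{\left(34 \right)} = \left(104811 - 25668\right) - 34^{3} = \left(104811 - 25668\right) - 39304 = 79143 - 39304 = 39839$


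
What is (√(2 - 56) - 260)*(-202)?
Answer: 52520 - 606*I*√6 ≈ 52520.0 - 1484.4*I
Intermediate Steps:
(√(2 - 56) - 260)*(-202) = (√(-54) - 260)*(-202) = (3*I*√6 - 260)*(-202) = (-260 + 3*I*√6)*(-202) = 52520 - 606*I*√6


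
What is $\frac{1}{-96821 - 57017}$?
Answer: $- \frac{1}{153838} \approx -6.5003 \cdot 10^{-6}$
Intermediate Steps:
$\frac{1}{-96821 - 57017} = \frac{1}{-153838} = - \frac{1}{153838}$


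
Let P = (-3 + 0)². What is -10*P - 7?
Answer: -97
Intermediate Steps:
P = 9 (P = (-3)² = 9)
-10*P - 7 = -10*9 - 7 = -90 - 7 = -97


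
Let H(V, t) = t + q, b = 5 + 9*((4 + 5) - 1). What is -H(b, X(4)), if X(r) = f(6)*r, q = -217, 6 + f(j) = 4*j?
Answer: 145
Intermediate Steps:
f(j) = -6 + 4*j
b = 77 (b = 5 + 9*(9 - 1) = 5 + 9*8 = 5 + 72 = 77)
X(r) = 18*r (X(r) = (-6 + 4*6)*r = (-6 + 24)*r = 18*r)
H(V, t) = -217 + t (H(V, t) = t - 217 = -217 + t)
-H(b, X(4)) = -(-217 + 18*4) = -(-217 + 72) = -1*(-145) = 145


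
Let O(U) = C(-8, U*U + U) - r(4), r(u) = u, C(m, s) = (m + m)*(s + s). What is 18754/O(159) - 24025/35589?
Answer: -10112902103/14486217738 ≈ -0.69810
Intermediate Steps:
C(m, s) = 4*m*s (C(m, s) = (2*m)*(2*s) = 4*m*s)
O(U) = -4 - 32*U - 32*U**2 (O(U) = 4*(-8)*(U*U + U) - 1*4 = 4*(-8)*(U**2 + U) - 4 = 4*(-8)*(U + U**2) - 4 = (-32*U - 32*U**2) - 4 = -4 - 32*U - 32*U**2)
18754/O(159) - 24025/35589 = 18754/(-4 - 32*159*(1 + 159)) - 24025/35589 = 18754/(-4 - 32*159*160) - 24025*1/35589 = 18754/(-4 - 814080) - 24025/35589 = 18754/(-814084) - 24025/35589 = 18754*(-1/814084) - 24025/35589 = -9377/407042 - 24025/35589 = -10112902103/14486217738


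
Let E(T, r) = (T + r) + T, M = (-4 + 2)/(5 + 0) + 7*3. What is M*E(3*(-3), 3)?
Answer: -309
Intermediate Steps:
M = 103/5 (M = -2/5 + 21 = -2*⅕ + 21 = -⅖ + 21 = 103/5 ≈ 20.600)
E(T, r) = r + 2*T
M*E(3*(-3), 3) = 103*(3 + 2*(3*(-3)))/5 = 103*(3 + 2*(-9))/5 = 103*(3 - 18)/5 = (103/5)*(-15) = -309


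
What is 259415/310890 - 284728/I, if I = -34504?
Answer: 2436748577/268173714 ≈ 9.0865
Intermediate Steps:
259415/310890 - 284728/I = 259415/310890 - 284728/(-34504) = 259415*(1/310890) - 284728*(-1/34504) = 51883/62178 + 35591/4313 = 2436748577/268173714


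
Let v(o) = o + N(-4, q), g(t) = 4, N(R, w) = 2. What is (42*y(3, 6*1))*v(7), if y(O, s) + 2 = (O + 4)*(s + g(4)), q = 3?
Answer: 25704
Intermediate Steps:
v(o) = 2 + o (v(o) = o + 2 = 2 + o)
y(O, s) = -2 + (4 + O)*(4 + s) (y(O, s) = -2 + (O + 4)*(s + 4) = -2 + (4 + O)*(4 + s))
(42*y(3, 6*1))*v(7) = (42*(14 + 4*3 + 4*(6*1) + 3*(6*1)))*(2 + 7) = (42*(14 + 12 + 4*6 + 3*6))*9 = (42*(14 + 12 + 24 + 18))*9 = (42*68)*9 = 2856*9 = 25704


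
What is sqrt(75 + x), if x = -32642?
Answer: I*sqrt(32567) ≈ 180.46*I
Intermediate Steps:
sqrt(75 + x) = sqrt(75 - 32642) = sqrt(-32567) = I*sqrt(32567)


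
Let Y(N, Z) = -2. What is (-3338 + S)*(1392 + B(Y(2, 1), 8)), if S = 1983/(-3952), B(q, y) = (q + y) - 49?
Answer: -936756889/208 ≈ -4.5036e+6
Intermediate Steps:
B(q, y) = -49 + q + y
S = -1983/3952 (S = 1983*(-1/3952) = -1983/3952 ≈ -0.50177)
(-3338 + S)*(1392 + B(Y(2, 1), 8)) = (-3338 - 1983/3952)*(1392 + (-49 - 2 + 8)) = -13193759*(1392 - 43)/3952 = -13193759/3952*1349 = -936756889/208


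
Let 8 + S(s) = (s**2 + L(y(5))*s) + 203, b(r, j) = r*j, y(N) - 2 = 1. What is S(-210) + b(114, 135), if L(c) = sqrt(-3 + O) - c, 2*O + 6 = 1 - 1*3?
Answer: 60315 - 210*I*sqrt(7) ≈ 60315.0 - 555.61*I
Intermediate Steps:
O = -4 (O = -3 + (1 - 1*3)/2 = -3 + (1 - 3)/2 = -3 + (1/2)*(-2) = -3 - 1 = -4)
y(N) = 3 (y(N) = 2 + 1 = 3)
b(r, j) = j*r
L(c) = -c + I*sqrt(7) (L(c) = sqrt(-3 - 4) - c = sqrt(-7) - c = I*sqrt(7) - c = -c + I*sqrt(7))
S(s) = 195 + s**2 + s*(-3 + I*sqrt(7)) (S(s) = -8 + ((s**2 + (-1*3 + I*sqrt(7))*s) + 203) = -8 + ((s**2 + (-3 + I*sqrt(7))*s) + 203) = -8 + ((s**2 + s*(-3 + I*sqrt(7))) + 203) = -8 + (203 + s**2 + s*(-3 + I*sqrt(7))) = 195 + s**2 + s*(-3 + I*sqrt(7)))
S(-210) + b(114, 135) = (195 + (-210)**2 - 1*(-210)*(3 - I*sqrt(7))) + 135*114 = (195 + 44100 + (630 - 210*I*sqrt(7))) + 15390 = (44925 - 210*I*sqrt(7)) + 15390 = 60315 - 210*I*sqrt(7)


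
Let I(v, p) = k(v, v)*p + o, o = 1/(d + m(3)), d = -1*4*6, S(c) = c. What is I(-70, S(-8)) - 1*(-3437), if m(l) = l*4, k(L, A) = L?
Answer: 47963/12 ≈ 3996.9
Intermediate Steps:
m(l) = 4*l
d = -24 (d = -4*6 = -24)
o = -1/12 (o = 1/(-24 + 4*3) = 1/(-24 + 12) = 1/(-12) = -1/12 ≈ -0.083333)
I(v, p) = -1/12 + p*v (I(v, p) = v*p - 1/12 = p*v - 1/12 = -1/12 + p*v)
I(-70, S(-8)) - 1*(-3437) = (-1/12 - 8*(-70)) - 1*(-3437) = (-1/12 + 560) + 3437 = 6719/12 + 3437 = 47963/12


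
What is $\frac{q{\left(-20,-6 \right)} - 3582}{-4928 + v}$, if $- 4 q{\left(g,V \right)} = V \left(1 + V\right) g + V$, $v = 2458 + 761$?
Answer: $\frac{6861}{3418} \approx 2.0073$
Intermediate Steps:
$v = 3219$
$q{\left(g,V \right)} = - \frac{V}{4} - \frac{V g \left(1 + V\right)}{4}$ ($q{\left(g,V \right)} = - \frac{V \left(1 + V\right) g + V}{4} = - \frac{V g \left(1 + V\right) + V}{4} = - \frac{V + V g \left(1 + V\right)}{4} = - \frac{V}{4} - \frac{V g \left(1 + V\right)}{4}$)
$\frac{q{\left(-20,-6 \right)} - 3582}{-4928 + v} = \frac{\left(- \frac{1}{4}\right) \left(-6\right) \left(1 - 20 - -120\right) - 3582}{-4928 + 3219} = \frac{\left(- \frac{1}{4}\right) \left(-6\right) \left(1 - 20 + 120\right) - 3582}{-1709} = \left(\left(- \frac{1}{4}\right) \left(-6\right) 101 - 3582\right) \left(- \frac{1}{1709}\right) = \left(\frac{303}{2} - 3582\right) \left(- \frac{1}{1709}\right) = \left(- \frac{6861}{2}\right) \left(- \frac{1}{1709}\right) = \frac{6861}{3418}$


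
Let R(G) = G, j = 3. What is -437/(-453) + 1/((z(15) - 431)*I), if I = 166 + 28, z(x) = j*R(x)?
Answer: 32723855/33922452 ≈ 0.96467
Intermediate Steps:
z(x) = 3*x
I = 194
-437/(-453) + 1/((z(15) - 431)*I) = -437/(-453) + 1/((3*15 - 431)*194) = -437*(-1/453) + (1/194)/(45 - 431) = 437/453 + (1/194)/(-386) = 437/453 - 1/386*1/194 = 437/453 - 1/74884 = 32723855/33922452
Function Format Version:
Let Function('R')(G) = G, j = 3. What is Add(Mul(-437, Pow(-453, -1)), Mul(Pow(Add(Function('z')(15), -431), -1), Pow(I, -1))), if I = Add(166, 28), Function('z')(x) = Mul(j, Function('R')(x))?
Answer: Rational(32723855, 33922452) ≈ 0.96467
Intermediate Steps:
Function('z')(x) = Mul(3, x)
I = 194
Add(Mul(-437, Pow(-453, -1)), Mul(Pow(Add(Function('z')(15), -431), -1), Pow(I, -1))) = Add(Mul(-437, Pow(-453, -1)), Mul(Pow(Add(Mul(3, 15), -431), -1), Pow(194, -1))) = Add(Mul(-437, Rational(-1, 453)), Mul(Pow(Add(45, -431), -1), Rational(1, 194))) = Add(Rational(437, 453), Mul(Pow(-386, -1), Rational(1, 194))) = Add(Rational(437, 453), Mul(Rational(-1, 386), Rational(1, 194))) = Add(Rational(437, 453), Rational(-1, 74884)) = Rational(32723855, 33922452)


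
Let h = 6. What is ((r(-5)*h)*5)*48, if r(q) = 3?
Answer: 4320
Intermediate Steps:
((r(-5)*h)*5)*48 = ((3*6)*5)*48 = (18*5)*48 = 90*48 = 4320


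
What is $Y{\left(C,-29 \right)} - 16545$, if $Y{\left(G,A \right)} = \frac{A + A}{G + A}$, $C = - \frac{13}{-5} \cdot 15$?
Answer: $- \frac{82754}{5} \approx -16551.0$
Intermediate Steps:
$C = 39$ ($C = \left(-13\right) \left(- \frac{1}{5}\right) 15 = \frac{13}{5} \cdot 15 = 39$)
$Y{\left(G,A \right)} = \frac{2 A}{A + G}$
$Y{\left(C,-29 \right)} - 16545 = 2 \left(-29\right) \frac{1}{-29 + 39} - 16545 = 2 \left(-29\right) \frac{1}{10} - 16545 = - \frac{29}{5} - 16545 = - \frac{82754}{5}$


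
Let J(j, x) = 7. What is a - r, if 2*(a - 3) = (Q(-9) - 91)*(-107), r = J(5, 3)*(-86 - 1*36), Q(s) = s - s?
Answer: 11451/2 ≈ 5725.5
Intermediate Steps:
Q(s) = 0
r = -854 (r = 7*(-86 - 1*36) = 7*(-86 - 36) = 7*(-122) = -854)
a = 9743/2 (a = 3 + ((0 - 91)*(-107))/2 = 3 + (-91*(-107))/2 = 3 + (½)*9737 = 3 + 9737/2 = 9743/2 ≈ 4871.5)
a - r = 9743/2 - 1*(-854) = 9743/2 + 854 = 11451/2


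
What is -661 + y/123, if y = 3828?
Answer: -25825/41 ≈ -629.88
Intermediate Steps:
-661 + y/123 = -661 + 3828/123 = -661 + 3828*(1/123) = -661 + 1276/41 = -25825/41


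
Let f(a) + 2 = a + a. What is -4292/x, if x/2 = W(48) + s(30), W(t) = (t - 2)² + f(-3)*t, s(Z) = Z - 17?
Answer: -2146/1745 ≈ -1.2298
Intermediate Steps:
s(Z) = -17 + Z
f(a) = -2 + 2*a (f(a) = -2 + (a + a) = -2 + 2*a)
W(t) = (-2 + t)² - 8*t (W(t) = (t - 2)² + (-2 + 2*(-3))*t = (-2 + t)² + (-2 - 6)*t = (-2 + t)² - 8*t)
x = 3490 (x = 2*(((-2 + 48)² - 8*48) + (-17 + 30)) = 2*((46² - 384) + 13) = 2*((2116 - 384) + 13) = 2*(1732 + 13) = 2*1745 = 3490)
-4292/x = -4292/3490 = -4292*1/3490 = -2146/1745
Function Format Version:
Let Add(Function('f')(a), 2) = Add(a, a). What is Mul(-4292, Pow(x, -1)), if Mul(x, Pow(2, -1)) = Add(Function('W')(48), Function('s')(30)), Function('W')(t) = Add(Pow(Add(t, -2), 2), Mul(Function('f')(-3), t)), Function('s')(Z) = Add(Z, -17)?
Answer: Rational(-2146, 1745) ≈ -1.2298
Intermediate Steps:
Function('s')(Z) = Add(-17, Z)
Function('f')(a) = Add(-2, Mul(2, a)) (Function('f')(a) = Add(-2, Add(a, a)) = Add(-2, Mul(2, a)))
Function('W')(t) = Add(Pow(Add(-2, t), 2), Mul(-8, t)) (Function('W')(t) = Add(Pow(Add(t, -2), 2), Mul(Add(-2, Mul(2, -3)), t)) = Add(Pow(Add(-2, t), 2), Mul(Add(-2, -6), t)) = Add(Pow(Add(-2, t), 2), Mul(-8, t)))
x = 3490 (x = Mul(2, Add(Add(Pow(Add(-2, 48), 2), Mul(-8, 48)), Add(-17, 30))) = Mul(2, Add(Add(Pow(46, 2), -384), 13)) = Mul(2, Add(Add(2116, -384), 13)) = Mul(2, Add(1732, 13)) = Mul(2, 1745) = 3490)
Mul(-4292, Pow(x, -1)) = Mul(-4292, Pow(3490, -1)) = Mul(-4292, Rational(1, 3490)) = Rational(-2146, 1745)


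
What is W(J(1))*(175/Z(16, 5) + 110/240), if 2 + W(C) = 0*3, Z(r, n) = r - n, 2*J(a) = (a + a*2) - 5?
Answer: -4321/132 ≈ -32.735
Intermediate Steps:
J(a) = -5/2 + 3*a/2 (J(a) = ((a + a*2) - 5)/2 = ((a + 2*a) - 5)/2 = (3*a - 5)/2 = (-5 + 3*a)/2 = -5/2 + 3*a/2)
W(C) = -2 (W(C) = -2 + 0*3 = -2 + 0 = -2)
W(J(1))*(175/Z(16, 5) + 110/240) = -2*(175/(16 - 1*5) + 110/240) = -2*(175/(16 - 5) + 110*(1/240)) = -2*(175/11 + 11/24) = -2*4321/264 = -4321/132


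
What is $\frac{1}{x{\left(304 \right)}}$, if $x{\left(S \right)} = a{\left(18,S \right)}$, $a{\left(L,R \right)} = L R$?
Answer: $\frac{1}{5472} \approx 0.00018275$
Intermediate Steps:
$x{\left(S \right)} = 18 S$
$\frac{1}{x{\left(304 \right)}} = \frac{1}{18 \cdot 304} = \frac{1}{5472}$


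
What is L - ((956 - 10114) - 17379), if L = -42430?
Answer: -15893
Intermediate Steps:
L - ((956 - 10114) - 17379) = -42430 - ((956 - 10114) - 17379) = -42430 - (-9158 - 17379) = -42430 - 1*(-26537) = -42430 + 26537 = -15893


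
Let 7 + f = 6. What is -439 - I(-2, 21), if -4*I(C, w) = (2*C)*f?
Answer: -438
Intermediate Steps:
f = -1 (f = -7 + 6 = -1)
I(C, w) = C/2 (I(C, w) = -2*C*(-1)/4 = -(-1)*C/2 = C/2)
-439 - I(-2, 21) = -439 - (-2)/2 = -439 - 1*(-1) = -439 + 1 = -438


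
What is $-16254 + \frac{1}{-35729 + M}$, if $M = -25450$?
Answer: $- \frac{994403467}{61179} \approx -16254.0$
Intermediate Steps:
$-16254 + \frac{1}{-35729 + M} = -16254 + \frac{1}{-35729 - 25450} = -16254 + \frac{1}{-61179} = -16254 - \frac{1}{61179} = - \frac{994403467}{61179}$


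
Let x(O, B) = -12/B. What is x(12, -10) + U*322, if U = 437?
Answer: 703576/5 ≈ 1.4072e+5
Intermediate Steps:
x(12, -10) + U*322 = -12/(-10) + 437*322 = -12*(-1/10) + 140714 = 6/5 + 140714 = 703576/5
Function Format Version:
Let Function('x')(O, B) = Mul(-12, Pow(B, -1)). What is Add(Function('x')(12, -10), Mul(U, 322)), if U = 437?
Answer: Rational(703576, 5) ≈ 1.4072e+5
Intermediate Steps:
Add(Function('x')(12, -10), Mul(U, 322)) = Add(Mul(-12, Pow(-10, -1)), Mul(437, 322)) = Add(Mul(-12, Rational(-1, 10)), 140714) = Add(Rational(6, 5), 140714) = Rational(703576, 5)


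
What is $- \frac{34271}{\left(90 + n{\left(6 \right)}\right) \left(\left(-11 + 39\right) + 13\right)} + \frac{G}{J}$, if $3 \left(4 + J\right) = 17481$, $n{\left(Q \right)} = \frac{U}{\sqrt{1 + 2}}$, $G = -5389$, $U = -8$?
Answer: $- \frac{29618064437}{2893087674} - \frac{68542 \sqrt{3}}{248419} \approx -10.715$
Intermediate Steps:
$n{\left(Q \right)} = - \frac{8 \sqrt{3}}{3}$ ($n{\left(Q \right)} = - \frac{8}{\sqrt{1 + 2}} = - \frac{8}{\sqrt{3}} = - 8 \frac{\sqrt{3}}{3} = - \frac{8 \sqrt{3}}{3}$)
$J = 5823$ ($J = -4 + \frac{1}{3} \cdot 17481 = -4 + 5827 = 5823$)
$- \frac{34271}{\left(90 + n{\left(6 \right)}\right) \left(\left(-11 + 39\right) + 13\right)} + \frac{G}{J} = - \frac{34271}{\left(90 - \frac{8 \sqrt{3}}{3}\right) \left(\left(-11 + 39\right) + 13\right)} - \frac{5389}{5823} = - \frac{34271}{\left(90 - \frac{8 \sqrt{3}}{3}\right) \left(28 + 13\right)} - \frac{5389}{5823} = - \frac{34271}{\left(90 - \frac{8 \sqrt{3}}{3}\right) 41} - \frac{5389}{5823} = - \frac{34271}{3690 - \frac{328 \sqrt{3}}{3}} - \frac{5389}{5823} = - \frac{5389}{5823} - \frac{34271}{3690 - \frac{328 \sqrt{3}}{3}}$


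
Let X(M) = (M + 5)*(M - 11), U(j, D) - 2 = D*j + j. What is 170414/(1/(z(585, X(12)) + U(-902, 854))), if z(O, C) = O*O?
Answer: -73104708962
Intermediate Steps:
U(j, D) = 2 + j + D*j (U(j, D) = 2 + (D*j + j) = 2 + (j + D*j) = 2 + j + D*j)
X(M) = (-11 + M)*(5 + M) (X(M) = (5 + M)*(-11 + M) = (-11 + M)*(5 + M))
z(O, C) = O²
170414/(1/(z(585, X(12)) + U(-902, 854))) = 170414/(1/(585² + (2 - 902 + 854*(-902)))) = 170414/(1/(342225 + (2 - 902 - 770308))) = 170414/(1/(342225 - 771208)) = 170414/(1/(-428983)) = 170414/(-1/428983) = 170414*(-428983) = -73104708962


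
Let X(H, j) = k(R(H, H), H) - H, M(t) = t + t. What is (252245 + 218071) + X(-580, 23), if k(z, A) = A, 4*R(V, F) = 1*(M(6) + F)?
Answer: 470316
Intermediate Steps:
M(t) = 2*t
R(V, F) = 3 + F/4 (R(V, F) = (1*(2*6 + F))/4 = (1*(12 + F))/4 = (12 + F)/4 = 3 + F/4)
X(H, j) = 0 (X(H, j) = H - H = 0)
(252245 + 218071) + X(-580, 23) = (252245 + 218071) + 0 = 470316 + 0 = 470316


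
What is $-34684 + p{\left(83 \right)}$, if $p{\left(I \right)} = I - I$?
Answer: $-34684$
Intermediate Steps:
$p{\left(I \right)} = 0$
$-34684 + p{\left(83 \right)} = -34684 + 0 = -34684$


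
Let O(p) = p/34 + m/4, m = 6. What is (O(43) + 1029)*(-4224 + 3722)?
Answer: -8805080/17 ≈ -5.1795e+5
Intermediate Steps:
O(p) = 3/2 + p/34 (O(p) = p/34 + 6/4 = p*(1/34) + 6*(¼) = p/34 + 3/2 = 3/2 + p/34)
(O(43) + 1029)*(-4224 + 3722) = ((3/2 + (1/34)*43) + 1029)*(-4224 + 3722) = ((3/2 + 43/34) + 1029)*(-502) = (47/17 + 1029)*(-502) = (17540/17)*(-502) = -8805080/17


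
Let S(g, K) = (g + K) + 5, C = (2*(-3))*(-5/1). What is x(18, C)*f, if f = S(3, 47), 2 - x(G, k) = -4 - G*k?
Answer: 30030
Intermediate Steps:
C = 30 (C = -(-30) = -6*(-5) = 30)
x(G, k) = 6 + G*k (x(G, k) = 2 - (-4 - G*k) = 2 + (4 + G*k) = 6 + G*k)
S(g, K) = 5 + K + g (S(g, K) = (K + g) + 5 = 5 + K + g)
f = 55 (f = 5 + 47 + 3 = 55)
x(18, C)*f = (6 + 18*30)*55 = (6 + 540)*55 = 546*55 = 30030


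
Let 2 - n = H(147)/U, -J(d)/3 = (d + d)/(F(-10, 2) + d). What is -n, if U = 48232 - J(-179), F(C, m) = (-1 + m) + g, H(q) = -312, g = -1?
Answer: -48394/24119 ≈ -2.0065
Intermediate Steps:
F(C, m) = -2 + m (F(C, m) = (-1 + m) - 1 = -2 + m)
J(d) = -6 (J(d) = -3*(d + d)/((-2 + 2) + d) = -3*2*d/(0 + d) = -3*2*d/d = -3*2 = -6)
U = 48238 (U = 48232 - 1*(-6) = 48232 + 6 = 48238)
n = 48394/24119 (n = 2 - (-312)/48238 = 2 - 1*(-156/24119) = 2 + 156/24119 = 48394/24119 ≈ 2.0065)
-n = -1*48394/24119 = -48394/24119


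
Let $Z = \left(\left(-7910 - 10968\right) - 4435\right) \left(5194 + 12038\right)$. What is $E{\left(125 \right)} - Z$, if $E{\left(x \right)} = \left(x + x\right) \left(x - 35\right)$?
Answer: $401752116$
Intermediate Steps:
$E{\left(x \right)} = 2 x \left(-35 + x\right)$
$Z = -401729616$ ($Z = \left(-18878 - 4435\right) 17232 = \left(-23313\right) 17232 = -401729616$)
$E{\left(125 \right)} - Z = 2 \cdot 125 \left(-35 + 125\right) - -401729616 = 2 \cdot 125 \cdot 90 + 401729616 = 22500 + 401729616 = 401752116$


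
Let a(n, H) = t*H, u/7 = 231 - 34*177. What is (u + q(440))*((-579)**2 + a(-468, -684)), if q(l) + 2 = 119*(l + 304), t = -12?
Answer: 16494138225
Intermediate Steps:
q(l) = 36174 + 119*l (q(l) = -2 + 119*(l + 304) = -2 + 119*(304 + l) = -2 + (36176 + 119*l) = 36174 + 119*l)
u = -40509 (u = 7*(231 - 34*177) = 7*(231 - 6018) = 7*(-5787) = -40509)
a(n, H) = -12*H
(u + q(440))*((-579)**2 + a(-468, -684)) = (-40509 + (36174 + 119*440))*((-579)**2 - 12*(-684)) = (-40509 + (36174 + 52360))*(335241 + 8208) = (-40509 + 88534)*343449 = 48025*343449 = 16494138225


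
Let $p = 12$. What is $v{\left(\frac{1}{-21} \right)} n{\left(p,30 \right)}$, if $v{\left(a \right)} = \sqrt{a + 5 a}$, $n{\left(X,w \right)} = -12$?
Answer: $- \frac{12 i \sqrt{14}}{7} \approx - 6.4143 i$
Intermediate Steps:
$v{\left(a \right)} = \sqrt{6} \sqrt{a}$ ($v{\left(a \right)} = \sqrt{6 a} = \sqrt{6} \sqrt{a}$)
$v{\left(\frac{1}{-21} \right)} n{\left(p,30 \right)} = \sqrt{6} \sqrt{\frac{1}{-21}} \left(-12\right) = \sqrt{6} \sqrt{- \frac{1}{21}} \left(-12\right) = \sqrt{6} \frac{i \sqrt{21}}{21} \left(-12\right) = \frac{i \sqrt{14}}{7} \left(-12\right) = - \frac{12 i \sqrt{14}}{7}$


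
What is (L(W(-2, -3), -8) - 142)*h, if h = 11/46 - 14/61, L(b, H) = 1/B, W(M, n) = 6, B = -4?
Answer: -15363/11224 ≈ -1.3688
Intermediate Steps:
L(b, H) = -1/4 (L(b, H) = 1/(-4) = -1/4)
h = 27/2806 (h = 11*(1/46) - 14*1/61 = 11/46 - 14/61 = 27/2806 ≈ 0.0096222)
(L(W(-2, -3), -8) - 142)*h = (-1/4 - 142)*(27/2806) = -569/4*27/2806 = -15363/11224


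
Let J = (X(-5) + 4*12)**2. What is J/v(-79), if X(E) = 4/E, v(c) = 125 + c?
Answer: 27848/575 ≈ 48.431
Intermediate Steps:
J = 55696/25 (J = (4/(-5) + 4*12)**2 = (4*(-1/5) + 48)**2 = (-4/5 + 48)**2 = (236/5)**2 = 55696/25 ≈ 2227.8)
J/v(-79) = 55696/(25*(125 - 79)) = (55696/25)/46 = (55696/25)*(1/46) = 27848/575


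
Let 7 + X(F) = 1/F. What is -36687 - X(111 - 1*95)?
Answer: -586881/16 ≈ -36680.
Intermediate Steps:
X(F) = -7 + 1/F
-36687 - X(111 - 1*95) = -36687 - (-7 + 1/(111 - 1*95)) = -36687 - (-7 + 1/(111 - 95)) = -36687 - (-7 + 1/16) = -36687 - 1*(-111/16) = -36687 + 111/16 = -586881/16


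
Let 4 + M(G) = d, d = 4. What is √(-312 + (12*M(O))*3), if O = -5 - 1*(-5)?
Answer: 2*I*√78 ≈ 17.664*I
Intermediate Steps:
O = 0 (O = -5 + 5 = 0)
M(G) = 0 (M(G) = -4 + 4 = 0)
√(-312 + (12*M(O))*3) = √(-312 + (12*0)*3) = √(-312 + 0*3) = √(-312 + 0) = √(-312) = 2*I*√78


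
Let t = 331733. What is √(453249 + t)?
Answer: √784982 ≈ 885.99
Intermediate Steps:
√(453249 + t) = √(453249 + 331733) = √784982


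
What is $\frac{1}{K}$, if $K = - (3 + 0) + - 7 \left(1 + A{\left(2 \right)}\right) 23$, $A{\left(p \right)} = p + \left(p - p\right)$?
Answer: $- \frac{1}{486} \approx -0.0020576$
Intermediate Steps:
$A{\left(p \right)} = p$ ($A{\left(p \right)} = p + 0 = p$)
$K = -486$ ($K = - (3 + 0) + - 7 \left(1 + 2\right) 23 = \left(-1\right) 3 + \left(-7\right) 3 \cdot 23 = -3 - 483 = -486$)
$\frac{1}{K} = \frac{1}{-486} = - \frac{1}{486}$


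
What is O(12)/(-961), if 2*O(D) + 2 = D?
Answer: -5/961 ≈ -0.0052029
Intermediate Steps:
O(D) = -1 + D/2
O(12)/(-961) = (-1 + (1/2)*12)/(-961) = (-1 + 6)*(-1/961) = 5*(-1/961) = -5/961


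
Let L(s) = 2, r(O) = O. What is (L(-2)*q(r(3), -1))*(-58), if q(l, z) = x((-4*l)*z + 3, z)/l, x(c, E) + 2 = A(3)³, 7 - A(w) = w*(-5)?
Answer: -1234936/3 ≈ -4.1165e+5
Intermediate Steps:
A(w) = 7 + 5*w (A(w) = 7 - w*(-5) = 7 - (-5)*w = 7 + 5*w)
x(c, E) = 10646 (x(c, E) = -2 + (7 + 5*3)³ = -2 + (7 + 15)³ = -2 + 22³ = -2 + 10648 = 10646)
q(l, z) = 10646/l
(L(-2)*q(r(3), -1))*(-58) = (2*(10646/3))*(-58) = (21292/3)*(-58) = -1234936/3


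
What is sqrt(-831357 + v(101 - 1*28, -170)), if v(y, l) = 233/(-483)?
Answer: 8*I*sqrt(3030414933)/483 ≈ 911.79*I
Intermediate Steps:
v(y, l) = -233/483 (v(y, l) = 233*(-1/483) = -233/483)
sqrt(-831357 + v(101 - 1*28, -170)) = sqrt(-831357 - 233/483) = sqrt(-401545664/483) = 8*I*sqrt(3030414933)/483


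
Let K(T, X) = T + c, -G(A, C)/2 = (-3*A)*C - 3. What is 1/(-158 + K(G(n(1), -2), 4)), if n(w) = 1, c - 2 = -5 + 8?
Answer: -1/159 ≈ -0.0062893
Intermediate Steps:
c = 5 (c = 2 + (-5 + 8) = 2 + 3 = 5)
G(A, C) = 6 + 6*A*C (G(A, C) = -2*((-3*A)*C - 3) = -2*(-3*A*C - 3) = -2*(-3 - 3*A*C) = 6 + 6*A*C)
K(T, X) = 5 + T (K(T, X) = T + 5 = 5 + T)
1/(-158 + K(G(n(1), -2), 4)) = 1/(-158 + (5 + (6 + 6*1*(-2)))) = 1/(-158 + (5 + (6 - 12))) = 1/(-158 + (5 - 6)) = 1/(-158 - 1) = 1/(-159) = -1/159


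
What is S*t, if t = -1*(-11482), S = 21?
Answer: 241122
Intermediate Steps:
t = 11482
S*t = 21*11482 = 241122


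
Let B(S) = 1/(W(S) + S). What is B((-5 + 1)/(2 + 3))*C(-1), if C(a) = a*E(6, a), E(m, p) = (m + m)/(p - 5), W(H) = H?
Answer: -5/4 ≈ -1.2500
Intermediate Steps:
E(m, p) = 2*m/(-5 + p) (E(m, p) = (2*m)/(-5 + p) = 2*m/(-5 + p))
B(S) = 1/(2*S) (B(S) = 1/(S + S) = 1/(2*S))
C(a) = 12*a/(-5 + a) (C(a) = a*(2*6/(-5 + a)) = a*(12/(-5 + a)) = 12*a/(-5 + a))
B((-5 + 1)/(2 + 3))*C(-1) = (1/(2*(((-5 + 1)/(2 + 3)))))*(12*(-1)/(-5 - 1)) = (1/(2*((-4/5))))*(12*(-1)/(-6)) = (1/(2*((-4*⅕))))*(12*(-1)*(-⅙)) = (1/(2*(-⅘)))*2 = ((½)*(-5/4))*2 = -5/8*2 = -5/4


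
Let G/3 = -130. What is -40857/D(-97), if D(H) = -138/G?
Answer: -2655705/23 ≈ -1.1547e+5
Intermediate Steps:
G = -390 (G = 3*(-130) = -390)
D(H) = 23/65 (D(H) = -138/(-390) = -138*(-1/390) = 23/65)
-40857/D(-97) = -40857/23/65 = -40857*65/23 = -2655705/23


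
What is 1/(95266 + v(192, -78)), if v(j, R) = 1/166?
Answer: 166/15814157 ≈ 1.0497e-5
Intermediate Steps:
v(j, R) = 1/166
1/(95266 + v(192, -78)) = 1/(95266 + 1/166) = 1/(15814157/166) = 166/15814157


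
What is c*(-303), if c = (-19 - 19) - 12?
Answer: 15150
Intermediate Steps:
c = -50 (c = -38 - 12 = -50)
c*(-303) = -50*(-303) = 15150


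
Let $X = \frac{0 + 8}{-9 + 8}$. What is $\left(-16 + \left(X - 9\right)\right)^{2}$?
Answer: $1089$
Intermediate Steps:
$X = -8$ ($X = \frac{8}{-1} = 8 \left(-1\right) = -8$)
$\left(-16 + \left(X - 9\right)\right)^{2} = \left(-16 - 17\right)^{2} = \left(-33\right)^{2} = 1089$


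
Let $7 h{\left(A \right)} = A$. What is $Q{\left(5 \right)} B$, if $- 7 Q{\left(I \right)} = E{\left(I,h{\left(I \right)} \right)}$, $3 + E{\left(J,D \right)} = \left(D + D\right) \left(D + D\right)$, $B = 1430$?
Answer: $\frac{67210}{343} \approx 195.95$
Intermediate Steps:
$h{\left(A \right)} = \frac{A}{7}$
$E{\left(J,D \right)} = -3 + 4 D^{2}$ ($E{\left(J,D \right)} = -3 + \left(D + D\right) \left(D + D\right) = -3 + 2 D 2 D = -3 + 4 D^{2}$)
$Q{\left(I \right)} = \frac{3}{7} - \frac{4 I^{2}}{343}$ ($Q{\left(I \right)} = - \frac{-3 + 4 \left(\frac{I}{7}\right)^{2}}{7} = - \frac{-3 + 4 \frac{I^{2}}{49}}{7} = - \frac{-3 + \frac{4 I^{2}}{49}}{7} = \frac{3}{7} - \frac{4 I^{2}}{343}$)
$Q{\left(5 \right)} B = \left(\frac{3}{7} - \frac{4 \cdot 5^{2}}{343}\right) 1430 = \left(\frac{3}{7} - \frac{100}{343}\right) 1430 = \frac{47}{343} \cdot 1430 = \frac{67210}{343}$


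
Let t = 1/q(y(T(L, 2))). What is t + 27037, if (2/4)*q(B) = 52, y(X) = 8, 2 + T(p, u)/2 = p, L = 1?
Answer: 2811849/104 ≈ 27037.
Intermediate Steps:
T(p, u) = -4 + 2*p
q(B) = 104 (q(B) = 2*52 = 104)
t = 1/104 ≈ 0.0096154
t + 27037 = 1/104 + 27037 = 2811849/104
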